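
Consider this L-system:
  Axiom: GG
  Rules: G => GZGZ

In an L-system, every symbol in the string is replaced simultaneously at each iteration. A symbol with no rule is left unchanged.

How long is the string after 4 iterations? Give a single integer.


Answer: 92

Derivation:
Step 0: length = 2
Step 1: length = 8
Step 2: length = 20
Step 3: length = 44
Step 4: length = 92


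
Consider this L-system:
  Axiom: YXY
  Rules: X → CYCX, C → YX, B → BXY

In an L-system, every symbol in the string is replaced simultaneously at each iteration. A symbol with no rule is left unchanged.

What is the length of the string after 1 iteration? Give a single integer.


Step 0: length = 3
Step 1: length = 6

Answer: 6


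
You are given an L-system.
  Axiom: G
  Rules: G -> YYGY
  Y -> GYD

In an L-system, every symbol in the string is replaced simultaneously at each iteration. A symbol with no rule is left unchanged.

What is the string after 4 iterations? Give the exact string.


Answer: GYDGYDYYGYGYDYYGYGYDDDGYDGYDYYGYGYDYYGYGYDDDYYGYGYDDYYGYGYDDGYDGYDYYGYGYDYYGYGYDDGYDGYDYYGYGYDYYGYGYDDD

Derivation:
Step 0: G
Step 1: YYGY
Step 2: GYDGYDYYGYGYD
Step 3: YYGYGYDDYYGYGYDDGYDGYDYYGYGYDYYGYGYDD
Step 4: GYDGYDYYGYGYDYYGYGYDDDGYDGYDYYGYGYDYYGYGYDDDYYGYGYDDYYGYGYDDGYDGYDYYGYGYDYYGYGYDDGYDGYDYYGYGYDYYGYGYDDD


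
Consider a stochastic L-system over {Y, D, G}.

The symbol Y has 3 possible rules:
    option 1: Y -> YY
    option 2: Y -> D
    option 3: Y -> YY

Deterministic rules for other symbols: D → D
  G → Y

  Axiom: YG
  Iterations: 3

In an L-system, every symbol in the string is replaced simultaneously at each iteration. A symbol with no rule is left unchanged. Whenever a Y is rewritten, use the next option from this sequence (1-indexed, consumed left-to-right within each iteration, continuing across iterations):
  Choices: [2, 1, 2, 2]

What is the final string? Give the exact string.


Answer: DDD

Derivation:
Step 0: YG
Step 1: DY  (used choices [2])
Step 2: DYY  (used choices [1])
Step 3: DDD  (used choices [2, 2])


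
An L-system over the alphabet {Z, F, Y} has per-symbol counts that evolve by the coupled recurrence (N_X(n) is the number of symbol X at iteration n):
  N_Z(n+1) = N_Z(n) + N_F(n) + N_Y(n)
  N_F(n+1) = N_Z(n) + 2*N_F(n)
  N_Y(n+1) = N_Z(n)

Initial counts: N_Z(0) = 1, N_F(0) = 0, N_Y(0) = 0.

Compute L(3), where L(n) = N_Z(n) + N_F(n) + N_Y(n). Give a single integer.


Step 0: N_Z=1, N_F=0, N_Y=0, L=1
Step 1: N_Z=1, N_F=1, N_Y=1, L=3
Step 2: N_Z=3, N_F=3, N_Y=1, L=7
Step 3: N_Z=7, N_F=9, N_Y=3, L=19

Answer: 19


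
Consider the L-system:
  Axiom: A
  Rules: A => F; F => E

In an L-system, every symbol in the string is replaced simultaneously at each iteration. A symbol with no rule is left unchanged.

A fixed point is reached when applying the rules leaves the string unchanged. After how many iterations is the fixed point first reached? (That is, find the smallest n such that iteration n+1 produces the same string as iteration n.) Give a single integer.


Step 0: A
Step 1: F
Step 2: E
Step 3: E  (unchanged — fixed point at step 2)

Answer: 2


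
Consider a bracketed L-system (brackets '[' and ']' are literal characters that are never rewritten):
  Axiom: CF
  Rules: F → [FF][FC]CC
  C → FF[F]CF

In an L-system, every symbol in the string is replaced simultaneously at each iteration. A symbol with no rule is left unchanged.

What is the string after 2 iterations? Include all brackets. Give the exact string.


Answer: [FF][FC]CC[FF][FC]CC[[FF][FC]CC]FF[F]CF[FF][FC]CC[[FF][FC]CC[FF][FC]CC][[FF][FC]CCFF[F]CF]FF[F]CFFF[F]CF

Derivation:
Step 0: CF
Step 1: FF[F]CF[FF][FC]CC
Step 2: [FF][FC]CC[FF][FC]CC[[FF][FC]CC]FF[F]CF[FF][FC]CC[[FF][FC]CC[FF][FC]CC][[FF][FC]CCFF[F]CF]FF[F]CFFF[F]CF


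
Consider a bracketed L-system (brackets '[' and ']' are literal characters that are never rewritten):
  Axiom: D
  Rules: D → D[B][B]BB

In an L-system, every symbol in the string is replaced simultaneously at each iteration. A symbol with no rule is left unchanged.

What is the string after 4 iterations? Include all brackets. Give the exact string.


Step 0: D
Step 1: D[B][B]BB
Step 2: D[B][B]BB[B][B]BB
Step 3: D[B][B]BB[B][B]BB[B][B]BB
Step 4: D[B][B]BB[B][B]BB[B][B]BB[B][B]BB

Answer: D[B][B]BB[B][B]BB[B][B]BB[B][B]BB


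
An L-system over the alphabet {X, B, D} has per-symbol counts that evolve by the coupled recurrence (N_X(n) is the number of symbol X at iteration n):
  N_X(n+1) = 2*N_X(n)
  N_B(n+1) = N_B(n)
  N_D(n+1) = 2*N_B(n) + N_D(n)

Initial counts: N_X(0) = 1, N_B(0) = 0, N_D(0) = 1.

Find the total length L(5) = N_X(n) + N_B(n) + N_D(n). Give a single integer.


Answer: 33

Derivation:
Step 0: N_X=1, N_B=0, N_D=1, L=2
Step 1: N_X=2, N_B=0, N_D=1, L=3
Step 2: N_X=4, N_B=0, N_D=1, L=5
Step 3: N_X=8, N_B=0, N_D=1, L=9
Step 4: N_X=16, N_B=0, N_D=1, L=17
Step 5: N_X=32, N_B=0, N_D=1, L=33


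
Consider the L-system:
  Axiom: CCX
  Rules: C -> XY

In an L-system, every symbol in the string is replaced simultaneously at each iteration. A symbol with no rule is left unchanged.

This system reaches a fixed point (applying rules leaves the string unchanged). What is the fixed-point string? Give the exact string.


Answer: XYXYX

Derivation:
Step 0: CCX
Step 1: XYXYX
Step 2: XYXYX  (unchanged — fixed point at step 1)


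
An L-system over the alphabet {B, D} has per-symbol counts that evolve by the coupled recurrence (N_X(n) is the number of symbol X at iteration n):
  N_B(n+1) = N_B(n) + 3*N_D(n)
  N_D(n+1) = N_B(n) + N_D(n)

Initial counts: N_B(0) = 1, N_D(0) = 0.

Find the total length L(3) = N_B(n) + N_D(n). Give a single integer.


Answer: 16

Derivation:
Step 0: N_B=1, N_D=0, L=1
Step 1: N_B=1, N_D=1, L=2
Step 2: N_B=4, N_D=2, L=6
Step 3: N_B=10, N_D=6, L=16


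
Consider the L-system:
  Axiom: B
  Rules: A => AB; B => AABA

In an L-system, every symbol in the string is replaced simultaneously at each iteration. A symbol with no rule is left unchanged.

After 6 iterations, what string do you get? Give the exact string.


Step 0: B
Step 1: AABA
Step 2: ABABAABAAB
Step 3: ABAABAABAABAABABAABAABABAABA
Step 4: ABAABAABABAABAABABAABAABABAABAABABAABAABAABAABABAABAABABAABAABAABAABABAABAAB
Step 5: ABAABAABABAABAABABAABAABAABAABABAABAABABAABAABAABAABABAABAABABAABAABAABAABABAABAABABAABAABAABAABABAABAABABAABAABABAABAABABAABAABAABAABABAABAABABAABAABAABAABABAABAABABAABAABABAABAABABAABAABAABAABABAABAABABAABA
Step 6: ABAABAABABAABAABABAABAABAABAABABAABAABABAABAABAABAABABAABAABABAABAABABAABAABABAABAABAABAABABAABAABABAABAABAABAABABAABAABABAABAABABAABAABABAABAABAABAABABAABAABABAABAABAABAABABAABAABABAABAABABAABAABABAABAABAABAABABAABAABABAABAABAABAABABAABAABABAABAABABAABAABABAABAABAABAABABAABAABABAABAABAABAABABAABAABABAABAABAABAABABAABAABABAABAABAABAABABAABAABABAABAABABAABAABABAABAABAABAABABAABAABABAABAABAABAABABAABAABABAABAABABAABAABABAABAABAABAABABAABAABABAABAABAABAABABAABAABABAABAABAABAABABAABAABABAABAABAABAABABAABAABABAABAABABAABAABABAABAABAABAABABAABAABABAABAABAABAABABAABAAB

Answer: ABAABAABABAABAABABAABAABAABAABABAABAABABAABAABAABAABABAABAABABAABAABABAABAABABAABAABAABAABABAABAABABAABAABAABAABABAABAABABAABAABABAABAABABAABAABAABAABABAABAABABAABAABAABAABABAABAABABAABAABABAABAABABAABAABAABAABABAABAABABAABAABAABAABABAABAABABAABAABABAABAABABAABAABAABAABABAABAABABAABAABAABAABABAABAABABAABAABAABAABABAABAABABAABAABAABAABABAABAABABAABAABABAABAABABAABAABAABAABABAABAABABAABAABAABAABABAABAABABAABAABABAABAABABAABAABAABAABABAABAABABAABAABAABAABABAABAABABAABAABAABAABABAABAABABAABAABAABAABABAABAABABAABAABABAABAABABAABAABAABAABABAABAABABAABAABAABAABABAABAAB


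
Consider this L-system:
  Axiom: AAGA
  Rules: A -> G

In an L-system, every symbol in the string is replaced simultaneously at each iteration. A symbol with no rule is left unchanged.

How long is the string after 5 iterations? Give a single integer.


Answer: 4

Derivation:
Step 0: length = 4
Step 1: length = 4
Step 2: length = 4
Step 3: length = 4
Step 4: length = 4
Step 5: length = 4


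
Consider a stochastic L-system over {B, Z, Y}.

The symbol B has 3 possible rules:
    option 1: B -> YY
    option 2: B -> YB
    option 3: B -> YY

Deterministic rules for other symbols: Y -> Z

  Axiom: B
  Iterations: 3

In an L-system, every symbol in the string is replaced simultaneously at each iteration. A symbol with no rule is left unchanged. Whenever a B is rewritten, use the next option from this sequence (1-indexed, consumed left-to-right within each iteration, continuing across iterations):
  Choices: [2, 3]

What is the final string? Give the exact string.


Step 0: B
Step 1: YB  (used choices [2])
Step 2: ZYY  (used choices [3])
Step 3: ZZZ  (used choices [])

Answer: ZZZ


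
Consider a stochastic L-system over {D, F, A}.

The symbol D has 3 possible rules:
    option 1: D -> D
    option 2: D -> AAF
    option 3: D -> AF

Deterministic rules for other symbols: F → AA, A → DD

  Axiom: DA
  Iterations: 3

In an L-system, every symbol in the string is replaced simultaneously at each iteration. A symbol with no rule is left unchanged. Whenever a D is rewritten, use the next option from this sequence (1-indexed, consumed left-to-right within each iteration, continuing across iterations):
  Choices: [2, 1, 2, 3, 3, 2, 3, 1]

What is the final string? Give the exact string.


Answer: AFAFAAFAFDDDDDDDDDAA

Derivation:
Step 0: DA
Step 1: AAFDD  (used choices [2])
Step 2: DDDDAADAAF  (used choices [1, 2])
Step 3: AFAFAAFAFDDDDDDDDDAA  (used choices [3, 3, 2, 3, 1])


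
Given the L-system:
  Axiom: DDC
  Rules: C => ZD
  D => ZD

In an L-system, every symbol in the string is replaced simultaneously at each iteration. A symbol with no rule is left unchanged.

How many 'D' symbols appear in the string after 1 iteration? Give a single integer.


Answer: 3

Derivation:
Step 0: DDC  (2 'D')
Step 1: ZDZDZD  (3 'D')


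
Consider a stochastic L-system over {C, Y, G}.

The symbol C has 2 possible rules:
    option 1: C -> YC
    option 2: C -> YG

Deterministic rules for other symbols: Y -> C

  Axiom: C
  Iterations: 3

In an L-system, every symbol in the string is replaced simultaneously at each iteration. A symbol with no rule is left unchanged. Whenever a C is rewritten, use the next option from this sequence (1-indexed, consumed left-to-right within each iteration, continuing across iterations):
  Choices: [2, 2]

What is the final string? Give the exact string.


Answer: YGG

Derivation:
Step 0: C
Step 1: YG  (used choices [2])
Step 2: CG  (used choices [])
Step 3: YGG  (used choices [2])


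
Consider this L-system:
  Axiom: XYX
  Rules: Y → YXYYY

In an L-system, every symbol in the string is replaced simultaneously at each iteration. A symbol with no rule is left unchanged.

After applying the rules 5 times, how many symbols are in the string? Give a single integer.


Answer: 1367

Derivation:
Step 0: length = 3
Step 1: length = 7
Step 2: length = 23
Step 3: length = 87
Step 4: length = 343
Step 5: length = 1367


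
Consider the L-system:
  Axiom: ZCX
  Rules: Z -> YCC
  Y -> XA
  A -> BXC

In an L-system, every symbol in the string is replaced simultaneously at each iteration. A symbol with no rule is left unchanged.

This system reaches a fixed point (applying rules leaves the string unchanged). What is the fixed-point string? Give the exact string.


Answer: XBXCCCCX

Derivation:
Step 0: ZCX
Step 1: YCCCX
Step 2: XACCCX
Step 3: XBXCCCCX
Step 4: XBXCCCCX  (unchanged — fixed point at step 3)


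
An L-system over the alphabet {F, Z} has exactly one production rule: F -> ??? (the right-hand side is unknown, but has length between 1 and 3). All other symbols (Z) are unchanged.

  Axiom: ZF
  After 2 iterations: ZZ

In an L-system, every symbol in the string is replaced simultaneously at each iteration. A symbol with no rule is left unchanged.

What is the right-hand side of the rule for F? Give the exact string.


Answer: Z

Derivation:
Trying F -> Z:
  Step 0: ZF
  Step 1: ZZ
  Step 2: ZZ
Matches the given result.


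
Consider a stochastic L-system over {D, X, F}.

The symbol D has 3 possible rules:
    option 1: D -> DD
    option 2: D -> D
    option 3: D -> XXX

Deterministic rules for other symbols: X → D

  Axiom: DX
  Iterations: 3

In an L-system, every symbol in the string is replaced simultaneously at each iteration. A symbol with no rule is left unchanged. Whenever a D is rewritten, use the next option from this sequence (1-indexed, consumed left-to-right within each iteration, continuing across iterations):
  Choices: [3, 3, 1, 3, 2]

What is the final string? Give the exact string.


Step 0: DX
Step 1: XXXD  (used choices [3])
Step 2: DDDXXX  (used choices [3])
Step 3: DDXXXDDDD  (used choices [1, 3, 2])

Answer: DDXXXDDDD


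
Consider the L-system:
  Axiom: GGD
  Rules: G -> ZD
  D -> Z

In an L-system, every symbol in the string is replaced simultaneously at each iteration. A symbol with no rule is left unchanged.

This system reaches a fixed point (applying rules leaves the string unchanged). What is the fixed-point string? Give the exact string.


Step 0: GGD
Step 1: ZDZDZ
Step 2: ZZZZZ
Step 3: ZZZZZ  (unchanged — fixed point at step 2)

Answer: ZZZZZ


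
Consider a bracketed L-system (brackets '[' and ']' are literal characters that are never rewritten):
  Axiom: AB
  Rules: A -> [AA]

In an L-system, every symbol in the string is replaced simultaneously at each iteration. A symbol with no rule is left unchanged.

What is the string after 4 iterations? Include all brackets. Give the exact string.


Answer: [[[[AA][AA]][[AA][AA]]][[[AA][AA]][[AA][AA]]]]B

Derivation:
Step 0: AB
Step 1: [AA]B
Step 2: [[AA][AA]]B
Step 3: [[[AA][AA]][[AA][AA]]]B
Step 4: [[[[AA][AA]][[AA][AA]]][[[AA][AA]][[AA][AA]]]]B


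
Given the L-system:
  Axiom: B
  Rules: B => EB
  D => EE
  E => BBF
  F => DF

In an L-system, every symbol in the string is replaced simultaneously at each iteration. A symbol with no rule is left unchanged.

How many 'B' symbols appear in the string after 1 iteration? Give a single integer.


Answer: 1

Derivation:
Step 0: B  (1 'B')
Step 1: EB  (1 'B')


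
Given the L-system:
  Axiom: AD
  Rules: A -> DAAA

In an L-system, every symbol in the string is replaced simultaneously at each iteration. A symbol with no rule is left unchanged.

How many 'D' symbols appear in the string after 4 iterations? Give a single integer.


Step 0: AD  (1 'D')
Step 1: DAAAD  (2 'D')
Step 2: DDAAADAAADAAAD  (5 'D')
Step 3: DDDAAADAAADAAADDAAADAAADAAADDAAADAAADAAAD  (14 'D')
Step 4: DDDDAAADAAADAAADDAAADAAADAAADDAAADAAADAAADDDAAADAAADAAADDAAADAAADAAADDAAADAAADAAADDDAAADAAADAAADDAAADAAADAAADDAAADAAADAAAD  (41 'D')

Answer: 41


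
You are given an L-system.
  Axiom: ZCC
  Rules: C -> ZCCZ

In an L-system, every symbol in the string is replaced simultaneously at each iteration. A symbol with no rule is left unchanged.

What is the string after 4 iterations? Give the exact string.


Answer: ZZZZZCCZZCCZZZZCCZZCCZZZZZZCCZZCCZZZZCCZZCCZZZZZZZZCCZZCCZZZZCCZZCCZZZZZZCCZZCCZZZZCCZZCCZZZZ

Derivation:
Step 0: ZCC
Step 1: ZZCCZZCCZ
Step 2: ZZZCCZZCCZZZZCCZZCCZZ
Step 3: ZZZZCCZZCCZZZZCCZZCCZZZZZZCCZZCCZZZZCCZZCCZZZ
Step 4: ZZZZZCCZZCCZZZZCCZZCCZZZZZZCCZZCCZZZZCCZZCCZZZZZZZZCCZZCCZZZZCCZZCCZZZZZZCCZZCCZZZZCCZZCCZZZZ


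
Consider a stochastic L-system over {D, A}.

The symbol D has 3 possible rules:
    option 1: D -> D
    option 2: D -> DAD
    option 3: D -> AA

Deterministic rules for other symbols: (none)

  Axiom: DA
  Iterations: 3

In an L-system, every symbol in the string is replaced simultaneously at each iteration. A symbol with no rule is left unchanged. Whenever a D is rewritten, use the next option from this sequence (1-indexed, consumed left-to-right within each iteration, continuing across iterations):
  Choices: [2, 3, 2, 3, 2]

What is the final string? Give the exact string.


Answer: AAAAAADADA

Derivation:
Step 0: DA
Step 1: DADA  (used choices [2])
Step 2: AAADADA  (used choices [3, 2])
Step 3: AAAAAADADA  (used choices [3, 2])


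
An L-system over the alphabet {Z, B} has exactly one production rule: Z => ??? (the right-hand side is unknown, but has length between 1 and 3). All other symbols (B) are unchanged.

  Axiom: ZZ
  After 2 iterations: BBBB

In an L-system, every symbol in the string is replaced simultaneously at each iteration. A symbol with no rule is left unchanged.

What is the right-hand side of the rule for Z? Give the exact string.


Answer: BB

Derivation:
Trying Z => BB:
  Step 0: ZZ
  Step 1: BBBB
  Step 2: BBBB
Matches the given result.


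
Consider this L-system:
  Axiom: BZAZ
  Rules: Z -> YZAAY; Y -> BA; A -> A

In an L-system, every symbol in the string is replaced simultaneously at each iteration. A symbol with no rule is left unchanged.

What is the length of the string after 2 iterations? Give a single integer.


Answer: 24

Derivation:
Step 0: length = 4
Step 1: length = 12
Step 2: length = 24


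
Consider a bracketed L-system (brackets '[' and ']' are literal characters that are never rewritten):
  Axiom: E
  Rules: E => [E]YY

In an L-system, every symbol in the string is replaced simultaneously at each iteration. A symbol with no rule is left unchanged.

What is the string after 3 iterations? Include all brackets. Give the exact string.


Answer: [[[E]YY]YY]YY

Derivation:
Step 0: E
Step 1: [E]YY
Step 2: [[E]YY]YY
Step 3: [[[E]YY]YY]YY


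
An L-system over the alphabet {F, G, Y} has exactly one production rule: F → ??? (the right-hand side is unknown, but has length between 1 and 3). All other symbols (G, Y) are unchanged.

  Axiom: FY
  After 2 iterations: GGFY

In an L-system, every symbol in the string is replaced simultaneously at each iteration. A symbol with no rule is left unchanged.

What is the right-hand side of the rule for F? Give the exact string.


Answer: GF

Derivation:
Trying F → GF:
  Step 0: FY
  Step 1: GFY
  Step 2: GGFY
Matches the given result.


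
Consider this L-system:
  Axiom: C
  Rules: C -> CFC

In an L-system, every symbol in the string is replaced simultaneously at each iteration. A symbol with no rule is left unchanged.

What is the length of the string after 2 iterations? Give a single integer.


Step 0: length = 1
Step 1: length = 3
Step 2: length = 7

Answer: 7


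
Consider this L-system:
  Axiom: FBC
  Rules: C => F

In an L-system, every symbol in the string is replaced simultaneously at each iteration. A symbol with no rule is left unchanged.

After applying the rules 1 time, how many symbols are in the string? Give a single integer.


Answer: 3

Derivation:
Step 0: length = 3
Step 1: length = 3


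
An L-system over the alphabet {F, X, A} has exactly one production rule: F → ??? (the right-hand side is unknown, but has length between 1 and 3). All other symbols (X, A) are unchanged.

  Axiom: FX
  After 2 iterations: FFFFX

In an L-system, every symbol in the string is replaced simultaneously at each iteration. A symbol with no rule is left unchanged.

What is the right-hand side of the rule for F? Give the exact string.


Answer: FF

Derivation:
Trying F → FF:
  Step 0: FX
  Step 1: FFX
  Step 2: FFFFX
Matches the given result.


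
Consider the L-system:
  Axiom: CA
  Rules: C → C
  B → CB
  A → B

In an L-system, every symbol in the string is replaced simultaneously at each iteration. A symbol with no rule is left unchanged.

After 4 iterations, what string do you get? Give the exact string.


Answer: CCCCB

Derivation:
Step 0: CA
Step 1: CB
Step 2: CCB
Step 3: CCCB
Step 4: CCCCB


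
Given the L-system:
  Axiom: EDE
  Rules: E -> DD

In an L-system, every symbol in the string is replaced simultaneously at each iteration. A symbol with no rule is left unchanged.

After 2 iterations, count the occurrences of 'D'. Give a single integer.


Answer: 5

Derivation:
Step 0: EDE  (1 'D')
Step 1: DDDDD  (5 'D')
Step 2: DDDDD  (5 'D')


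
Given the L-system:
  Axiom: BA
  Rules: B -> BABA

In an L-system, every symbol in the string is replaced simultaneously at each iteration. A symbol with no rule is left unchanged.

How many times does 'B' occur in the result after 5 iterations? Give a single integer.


Step 0: BA  (1 'B')
Step 1: BABAA  (2 'B')
Step 2: BABAABABAAA  (4 'B')
Step 3: BABAABABAAABABAABABAAAA  (8 'B')
Step 4: BABAABABAAABABAABABAAAABABAABABAAABABAABABAAAAA  (16 'B')
Step 5: BABAABABAAABABAABABAAAABABAABABAAABABAABABAAAAABABAABABAAABABAABABAAAABABAABABAAABABAABABAAAAAA  (32 'B')

Answer: 32


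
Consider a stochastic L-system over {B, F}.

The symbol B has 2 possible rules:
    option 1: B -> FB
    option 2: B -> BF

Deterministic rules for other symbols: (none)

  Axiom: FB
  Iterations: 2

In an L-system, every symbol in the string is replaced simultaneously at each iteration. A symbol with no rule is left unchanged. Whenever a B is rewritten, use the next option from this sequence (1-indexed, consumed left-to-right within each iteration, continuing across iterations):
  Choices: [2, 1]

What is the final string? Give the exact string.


Answer: FFBF

Derivation:
Step 0: FB
Step 1: FBF  (used choices [2])
Step 2: FFBF  (used choices [1])


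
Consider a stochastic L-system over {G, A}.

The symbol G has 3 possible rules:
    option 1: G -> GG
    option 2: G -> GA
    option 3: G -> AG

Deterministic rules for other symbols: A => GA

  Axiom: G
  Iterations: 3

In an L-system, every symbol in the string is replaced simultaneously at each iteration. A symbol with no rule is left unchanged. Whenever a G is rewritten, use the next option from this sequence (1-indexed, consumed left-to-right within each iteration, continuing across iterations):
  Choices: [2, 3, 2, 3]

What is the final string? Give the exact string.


Answer: GAGAAGGA

Derivation:
Step 0: G
Step 1: GA  (used choices [2])
Step 2: AGGA  (used choices [3])
Step 3: GAGAAGGA  (used choices [2, 3])


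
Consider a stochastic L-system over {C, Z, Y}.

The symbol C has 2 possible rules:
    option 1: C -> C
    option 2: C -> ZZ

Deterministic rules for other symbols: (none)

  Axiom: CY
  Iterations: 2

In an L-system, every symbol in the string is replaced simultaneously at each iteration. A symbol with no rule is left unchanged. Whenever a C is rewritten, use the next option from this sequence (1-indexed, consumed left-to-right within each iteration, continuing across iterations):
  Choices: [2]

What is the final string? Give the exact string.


Step 0: CY
Step 1: ZZY  (used choices [2])
Step 2: ZZY  (used choices [])

Answer: ZZY


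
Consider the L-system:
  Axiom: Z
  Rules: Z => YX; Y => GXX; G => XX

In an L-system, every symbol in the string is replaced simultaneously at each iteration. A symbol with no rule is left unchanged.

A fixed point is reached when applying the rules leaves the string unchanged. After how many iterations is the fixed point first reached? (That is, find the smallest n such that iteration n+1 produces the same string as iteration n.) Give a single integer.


Answer: 3

Derivation:
Step 0: Z
Step 1: YX
Step 2: GXXX
Step 3: XXXXX
Step 4: XXXXX  (unchanged — fixed point at step 3)


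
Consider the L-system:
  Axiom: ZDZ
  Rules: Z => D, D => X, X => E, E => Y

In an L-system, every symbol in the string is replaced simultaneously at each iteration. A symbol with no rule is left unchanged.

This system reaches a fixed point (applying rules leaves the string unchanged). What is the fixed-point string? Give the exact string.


Answer: YYY

Derivation:
Step 0: ZDZ
Step 1: DXD
Step 2: XEX
Step 3: EYE
Step 4: YYY
Step 5: YYY  (unchanged — fixed point at step 4)


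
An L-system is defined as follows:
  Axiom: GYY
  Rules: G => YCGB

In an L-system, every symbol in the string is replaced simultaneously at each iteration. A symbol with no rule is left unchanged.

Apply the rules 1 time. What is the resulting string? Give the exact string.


Answer: YCGBYY

Derivation:
Step 0: GYY
Step 1: YCGBYY


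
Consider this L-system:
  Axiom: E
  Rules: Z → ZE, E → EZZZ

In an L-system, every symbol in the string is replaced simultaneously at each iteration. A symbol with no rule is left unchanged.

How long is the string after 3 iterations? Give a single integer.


Answer: 28

Derivation:
Step 0: length = 1
Step 1: length = 4
Step 2: length = 10
Step 3: length = 28


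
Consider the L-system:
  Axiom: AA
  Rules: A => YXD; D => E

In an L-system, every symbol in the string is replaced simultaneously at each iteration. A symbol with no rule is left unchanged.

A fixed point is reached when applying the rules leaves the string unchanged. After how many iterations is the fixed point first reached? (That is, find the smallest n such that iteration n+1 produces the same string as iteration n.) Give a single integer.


Answer: 2

Derivation:
Step 0: AA
Step 1: YXDYXD
Step 2: YXEYXE
Step 3: YXEYXE  (unchanged — fixed point at step 2)


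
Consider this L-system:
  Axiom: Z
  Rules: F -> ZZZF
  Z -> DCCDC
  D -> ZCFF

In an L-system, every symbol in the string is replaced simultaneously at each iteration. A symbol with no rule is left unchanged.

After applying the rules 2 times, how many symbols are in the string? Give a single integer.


Step 0: length = 1
Step 1: length = 5
Step 2: length = 11

Answer: 11


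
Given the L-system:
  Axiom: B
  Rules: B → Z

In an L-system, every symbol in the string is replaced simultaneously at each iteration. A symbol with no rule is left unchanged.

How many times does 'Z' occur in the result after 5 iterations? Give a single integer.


Answer: 1

Derivation:
Step 0: B  (0 'Z')
Step 1: Z  (1 'Z')
Step 2: Z  (1 'Z')
Step 3: Z  (1 'Z')
Step 4: Z  (1 'Z')
Step 5: Z  (1 'Z')


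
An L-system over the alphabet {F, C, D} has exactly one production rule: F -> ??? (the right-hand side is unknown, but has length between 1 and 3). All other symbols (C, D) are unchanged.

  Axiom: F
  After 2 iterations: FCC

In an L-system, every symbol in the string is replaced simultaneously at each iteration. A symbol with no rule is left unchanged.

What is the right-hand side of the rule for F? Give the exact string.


Trying F -> FC:
  Step 0: F
  Step 1: FC
  Step 2: FCC
Matches the given result.

Answer: FC


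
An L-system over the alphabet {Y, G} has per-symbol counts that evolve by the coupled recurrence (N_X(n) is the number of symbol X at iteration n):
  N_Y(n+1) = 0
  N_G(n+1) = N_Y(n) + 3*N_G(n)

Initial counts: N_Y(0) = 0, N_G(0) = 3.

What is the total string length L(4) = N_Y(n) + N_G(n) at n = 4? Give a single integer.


Answer: 243

Derivation:
Step 0: N_Y=0, N_G=3, L=3
Step 1: N_Y=0, N_G=9, L=9
Step 2: N_Y=0, N_G=27, L=27
Step 3: N_Y=0, N_G=81, L=81
Step 4: N_Y=0, N_G=243, L=243


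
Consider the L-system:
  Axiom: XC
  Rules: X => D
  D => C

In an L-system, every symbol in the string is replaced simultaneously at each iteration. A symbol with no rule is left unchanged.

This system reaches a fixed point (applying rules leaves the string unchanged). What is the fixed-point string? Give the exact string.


Step 0: XC
Step 1: DC
Step 2: CC
Step 3: CC  (unchanged — fixed point at step 2)

Answer: CC


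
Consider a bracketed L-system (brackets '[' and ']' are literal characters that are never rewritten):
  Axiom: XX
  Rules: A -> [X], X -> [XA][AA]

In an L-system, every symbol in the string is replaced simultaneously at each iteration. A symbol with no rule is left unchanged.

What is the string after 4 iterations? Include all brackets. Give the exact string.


Answer: [[[[XA][AA][X]][[X][X]][[XA][AA]]][[[XA][AA]][[XA][AA]]][[[XA][AA][X]][[X][X]]]][[[[XA][AA][X]][[X][X]]][[[XA][AA][X]][[X][X]]]][[[[XA][AA][X]][[X][X]][[XA][AA]]][[[XA][AA]][[XA][AA]]][[[XA][AA][X]][[X][X]]]][[[[XA][AA][X]][[X][X]]][[[XA][AA][X]][[X][X]]]]

Derivation:
Step 0: XX
Step 1: [XA][AA][XA][AA]
Step 2: [[XA][AA][X]][[X][X]][[XA][AA][X]][[X][X]]
Step 3: [[[XA][AA][X]][[X][X]][[XA][AA]]][[[XA][AA]][[XA][AA]]][[[XA][AA][X]][[X][X]][[XA][AA]]][[[XA][AA]][[XA][AA]]]
Step 4: [[[[XA][AA][X]][[X][X]][[XA][AA]]][[[XA][AA]][[XA][AA]]][[[XA][AA][X]][[X][X]]]][[[[XA][AA][X]][[X][X]]][[[XA][AA][X]][[X][X]]]][[[[XA][AA][X]][[X][X]][[XA][AA]]][[[XA][AA]][[XA][AA]]][[[XA][AA][X]][[X][X]]]][[[[XA][AA][X]][[X][X]]][[[XA][AA][X]][[X][X]]]]


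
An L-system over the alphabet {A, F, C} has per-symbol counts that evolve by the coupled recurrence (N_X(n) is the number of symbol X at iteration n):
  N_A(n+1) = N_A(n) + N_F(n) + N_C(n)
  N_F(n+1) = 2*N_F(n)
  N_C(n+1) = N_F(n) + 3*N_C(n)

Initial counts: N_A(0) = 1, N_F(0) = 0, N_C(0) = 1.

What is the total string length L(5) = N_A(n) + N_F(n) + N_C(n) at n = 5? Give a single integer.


Answer: 365

Derivation:
Step 0: N_A=1, N_F=0, N_C=1, L=2
Step 1: N_A=2, N_F=0, N_C=3, L=5
Step 2: N_A=5, N_F=0, N_C=9, L=14
Step 3: N_A=14, N_F=0, N_C=27, L=41
Step 4: N_A=41, N_F=0, N_C=81, L=122
Step 5: N_A=122, N_F=0, N_C=243, L=365


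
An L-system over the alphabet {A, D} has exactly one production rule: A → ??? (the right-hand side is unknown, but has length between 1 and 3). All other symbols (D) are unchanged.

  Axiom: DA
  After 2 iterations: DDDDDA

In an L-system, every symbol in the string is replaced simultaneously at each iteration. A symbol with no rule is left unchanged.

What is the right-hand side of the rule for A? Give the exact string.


Answer: DDA

Derivation:
Trying A → DDA:
  Step 0: DA
  Step 1: DDDA
  Step 2: DDDDDA
Matches the given result.


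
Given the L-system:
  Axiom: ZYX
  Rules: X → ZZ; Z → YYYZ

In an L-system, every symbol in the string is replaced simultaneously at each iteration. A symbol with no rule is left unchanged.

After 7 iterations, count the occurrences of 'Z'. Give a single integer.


Answer: 3

Derivation:
Step 0: ZYX  (1 'Z')
Step 1: YYYZYZZ  (3 'Z')
Step 2: YYYYYYZYYYYZYYYZ  (3 'Z')
Step 3: YYYYYYYYYZYYYYYYYZYYYYYYZ  (3 'Z')
Step 4: YYYYYYYYYYYYZYYYYYYYYYYZYYYYYYYYYZ  (3 'Z')
Step 5: YYYYYYYYYYYYYYYZYYYYYYYYYYYYYZYYYYYYYYYYYYZ  (3 'Z')
Step 6: YYYYYYYYYYYYYYYYYYZYYYYYYYYYYYYYYYYZYYYYYYYYYYYYYYYZ  (3 'Z')
Step 7: YYYYYYYYYYYYYYYYYYYYYZYYYYYYYYYYYYYYYYYYYZYYYYYYYYYYYYYYYYYYZ  (3 'Z')


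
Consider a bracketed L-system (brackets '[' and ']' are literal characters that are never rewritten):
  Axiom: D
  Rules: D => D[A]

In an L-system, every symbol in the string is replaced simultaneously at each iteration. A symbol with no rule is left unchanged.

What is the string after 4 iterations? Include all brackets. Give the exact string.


Answer: D[A][A][A][A]

Derivation:
Step 0: D
Step 1: D[A]
Step 2: D[A][A]
Step 3: D[A][A][A]
Step 4: D[A][A][A][A]


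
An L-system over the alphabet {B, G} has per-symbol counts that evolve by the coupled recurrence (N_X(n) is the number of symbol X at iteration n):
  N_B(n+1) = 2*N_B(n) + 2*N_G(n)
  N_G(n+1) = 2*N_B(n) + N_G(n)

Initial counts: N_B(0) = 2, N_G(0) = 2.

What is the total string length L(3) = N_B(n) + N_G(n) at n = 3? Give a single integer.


Answer: 178

Derivation:
Step 0: N_B=2, N_G=2, L=4
Step 1: N_B=8, N_G=6, L=14
Step 2: N_B=28, N_G=22, L=50
Step 3: N_B=100, N_G=78, L=178


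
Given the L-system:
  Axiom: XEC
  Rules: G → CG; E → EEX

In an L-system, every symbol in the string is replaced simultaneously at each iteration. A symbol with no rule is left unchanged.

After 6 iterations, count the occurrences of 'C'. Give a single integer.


Step 0: XEC  (1 'C')
Step 1: XEEXC  (1 'C')
Step 2: XEEXEEXXC  (1 'C')
Step 3: XEEXEEXXEEXEEXXXC  (1 'C')
Step 4: XEEXEEXXEEXEEXXXEEXEEXXEEXEEXXXXC  (1 'C')
Step 5: XEEXEEXXEEXEEXXXEEXEEXXEEXEEXXXXEEXEEXXEEXEEXXXEEXEEXXEEXEEXXXXXC  (1 'C')
Step 6: XEEXEEXXEEXEEXXXEEXEEXXEEXEEXXXXEEXEEXXEEXEEXXXEEXEEXXEEXEEXXXXXEEXEEXXEEXEEXXXEEXEEXXEEXEEXXXXEEXEEXXEEXEEXXXEEXEEXXEEXEEXXXXXXC  (1 'C')

Answer: 1


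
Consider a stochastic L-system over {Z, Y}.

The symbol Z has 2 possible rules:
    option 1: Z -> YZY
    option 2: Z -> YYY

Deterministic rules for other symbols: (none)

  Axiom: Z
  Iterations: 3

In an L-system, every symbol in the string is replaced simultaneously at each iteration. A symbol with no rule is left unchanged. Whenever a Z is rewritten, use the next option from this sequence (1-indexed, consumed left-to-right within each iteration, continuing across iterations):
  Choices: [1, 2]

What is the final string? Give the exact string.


Answer: YYYYY

Derivation:
Step 0: Z
Step 1: YZY  (used choices [1])
Step 2: YYYYY  (used choices [2])
Step 3: YYYYY  (used choices [])


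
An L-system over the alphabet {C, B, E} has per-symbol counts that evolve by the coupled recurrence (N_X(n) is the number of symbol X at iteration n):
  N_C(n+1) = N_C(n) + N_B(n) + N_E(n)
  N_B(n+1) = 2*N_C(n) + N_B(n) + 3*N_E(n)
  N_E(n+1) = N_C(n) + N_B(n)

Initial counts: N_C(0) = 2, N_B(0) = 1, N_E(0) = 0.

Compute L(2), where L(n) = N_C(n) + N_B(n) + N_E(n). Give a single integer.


Answer: 39

Derivation:
Step 0: N_C=2, N_B=1, N_E=0, L=3
Step 1: N_C=3, N_B=5, N_E=3, L=11
Step 2: N_C=11, N_B=20, N_E=8, L=39


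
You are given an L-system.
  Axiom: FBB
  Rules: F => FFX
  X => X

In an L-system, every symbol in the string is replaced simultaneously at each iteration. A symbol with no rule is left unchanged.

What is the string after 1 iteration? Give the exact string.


Answer: FFXBB

Derivation:
Step 0: FBB
Step 1: FFXBB


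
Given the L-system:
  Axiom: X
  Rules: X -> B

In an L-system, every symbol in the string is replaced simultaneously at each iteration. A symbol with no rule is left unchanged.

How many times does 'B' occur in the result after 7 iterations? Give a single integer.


Answer: 1

Derivation:
Step 0: X  (0 'B')
Step 1: B  (1 'B')
Step 2: B  (1 'B')
Step 3: B  (1 'B')
Step 4: B  (1 'B')
Step 5: B  (1 'B')
Step 6: B  (1 'B')
Step 7: B  (1 'B')


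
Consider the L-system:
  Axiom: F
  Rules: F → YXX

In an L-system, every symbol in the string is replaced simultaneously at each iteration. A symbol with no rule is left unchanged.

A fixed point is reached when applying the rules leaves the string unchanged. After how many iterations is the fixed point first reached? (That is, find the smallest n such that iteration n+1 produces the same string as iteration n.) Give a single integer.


Step 0: F
Step 1: YXX
Step 2: YXX  (unchanged — fixed point at step 1)

Answer: 1


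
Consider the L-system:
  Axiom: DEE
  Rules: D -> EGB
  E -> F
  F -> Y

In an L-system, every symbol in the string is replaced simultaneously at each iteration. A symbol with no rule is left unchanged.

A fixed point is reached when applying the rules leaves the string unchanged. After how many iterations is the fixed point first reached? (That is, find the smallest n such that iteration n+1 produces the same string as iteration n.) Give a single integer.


Step 0: DEE
Step 1: EGBFF
Step 2: FGBYY
Step 3: YGBYY
Step 4: YGBYY  (unchanged — fixed point at step 3)

Answer: 3


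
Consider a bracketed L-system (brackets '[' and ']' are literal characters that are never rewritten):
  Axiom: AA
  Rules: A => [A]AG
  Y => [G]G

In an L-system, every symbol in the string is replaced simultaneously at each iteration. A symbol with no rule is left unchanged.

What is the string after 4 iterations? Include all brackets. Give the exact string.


Answer: [[[[A]AG][A]AGG][[A]AG][A]AGGG][[[A]AG][A]AGG][[A]AG][A]AGGGG[[[[A]AG][A]AGG][[A]AG][A]AGGG][[[A]AG][A]AGG][[A]AG][A]AGGGG

Derivation:
Step 0: AA
Step 1: [A]AG[A]AG
Step 2: [[A]AG][A]AGG[[A]AG][A]AGG
Step 3: [[[A]AG][A]AGG][[A]AG][A]AGGG[[[A]AG][A]AGG][[A]AG][A]AGGG
Step 4: [[[[A]AG][A]AGG][[A]AG][A]AGGG][[[A]AG][A]AGG][[A]AG][A]AGGGG[[[[A]AG][A]AGG][[A]AG][A]AGGG][[[A]AG][A]AGG][[A]AG][A]AGGGG


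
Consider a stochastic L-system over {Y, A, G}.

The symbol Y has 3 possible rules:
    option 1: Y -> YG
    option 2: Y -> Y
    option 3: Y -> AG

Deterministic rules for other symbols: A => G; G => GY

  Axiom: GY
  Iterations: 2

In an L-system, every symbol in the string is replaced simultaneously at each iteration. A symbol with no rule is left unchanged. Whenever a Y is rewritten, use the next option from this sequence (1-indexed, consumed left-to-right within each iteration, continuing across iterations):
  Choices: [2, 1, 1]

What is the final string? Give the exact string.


Answer: GYYGYG

Derivation:
Step 0: GY
Step 1: GYY  (used choices [2])
Step 2: GYYGYG  (used choices [1, 1])


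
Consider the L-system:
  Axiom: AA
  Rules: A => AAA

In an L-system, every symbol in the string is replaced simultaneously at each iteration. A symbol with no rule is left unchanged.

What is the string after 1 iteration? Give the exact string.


Step 0: AA
Step 1: AAAAAA

Answer: AAAAAA


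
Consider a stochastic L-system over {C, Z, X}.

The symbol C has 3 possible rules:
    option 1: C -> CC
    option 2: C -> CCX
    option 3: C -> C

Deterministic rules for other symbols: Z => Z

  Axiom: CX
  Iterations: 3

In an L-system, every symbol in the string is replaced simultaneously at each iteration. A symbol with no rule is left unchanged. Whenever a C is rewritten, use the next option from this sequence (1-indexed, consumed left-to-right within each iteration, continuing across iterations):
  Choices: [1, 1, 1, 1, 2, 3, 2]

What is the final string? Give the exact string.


Step 0: CX
Step 1: CCX  (used choices [1])
Step 2: CCCCX  (used choices [1, 1])
Step 3: CCCCXCCCXX  (used choices [1, 2, 3, 2])

Answer: CCCCXCCCXX


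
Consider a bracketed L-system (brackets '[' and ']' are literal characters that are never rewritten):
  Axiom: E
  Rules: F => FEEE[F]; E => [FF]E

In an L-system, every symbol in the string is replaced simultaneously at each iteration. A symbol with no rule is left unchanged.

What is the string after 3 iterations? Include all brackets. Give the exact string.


Answer: [FEEE[F][FF]E[FF]E[FF]E[FEEE[F]]FEEE[F][FF]E[FF]E[FF]E[FEEE[F]]][FEEE[F]FEEE[F]][FF]E

Derivation:
Step 0: E
Step 1: [FF]E
Step 2: [FEEE[F]FEEE[F]][FF]E
Step 3: [FEEE[F][FF]E[FF]E[FF]E[FEEE[F]]FEEE[F][FF]E[FF]E[FF]E[FEEE[F]]][FEEE[F]FEEE[F]][FF]E


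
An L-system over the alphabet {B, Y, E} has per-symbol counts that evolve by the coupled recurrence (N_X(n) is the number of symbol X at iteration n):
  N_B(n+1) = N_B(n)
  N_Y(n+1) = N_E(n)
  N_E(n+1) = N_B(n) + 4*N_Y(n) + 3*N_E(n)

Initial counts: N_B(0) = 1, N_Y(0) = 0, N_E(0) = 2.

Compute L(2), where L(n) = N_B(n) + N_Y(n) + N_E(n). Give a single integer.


Step 0: N_B=1, N_Y=0, N_E=2, L=3
Step 1: N_B=1, N_Y=2, N_E=7, L=10
Step 2: N_B=1, N_Y=7, N_E=30, L=38

Answer: 38


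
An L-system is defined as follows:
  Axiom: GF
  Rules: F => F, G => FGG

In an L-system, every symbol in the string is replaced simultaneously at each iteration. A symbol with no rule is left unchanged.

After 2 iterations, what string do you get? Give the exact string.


Step 0: GF
Step 1: FGGF
Step 2: FFGGFGGF

Answer: FFGGFGGF


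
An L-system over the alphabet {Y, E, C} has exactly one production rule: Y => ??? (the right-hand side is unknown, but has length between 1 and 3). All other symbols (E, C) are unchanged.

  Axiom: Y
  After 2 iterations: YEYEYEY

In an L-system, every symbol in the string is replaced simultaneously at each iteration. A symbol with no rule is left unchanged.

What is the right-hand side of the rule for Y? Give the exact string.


Answer: YEY

Derivation:
Trying Y => YEY:
  Step 0: Y
  Step 1: YEY
  Step 2: YEYEYEY
Matches the given result.


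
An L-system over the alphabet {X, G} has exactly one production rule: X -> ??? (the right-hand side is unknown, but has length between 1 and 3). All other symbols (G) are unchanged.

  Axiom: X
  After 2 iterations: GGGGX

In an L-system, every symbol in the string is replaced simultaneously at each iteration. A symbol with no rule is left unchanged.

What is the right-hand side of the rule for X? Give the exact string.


Trying X -> GGX:
  Step 0: X
  Step 1: GGX
  Step 2: GGGGX
Matches the given result.

Answer: GGX


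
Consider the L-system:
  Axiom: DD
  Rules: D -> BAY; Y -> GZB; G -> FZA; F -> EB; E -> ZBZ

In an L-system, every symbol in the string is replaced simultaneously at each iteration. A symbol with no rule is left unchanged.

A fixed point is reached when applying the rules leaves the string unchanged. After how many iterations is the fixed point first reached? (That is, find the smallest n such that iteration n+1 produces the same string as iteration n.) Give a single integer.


Step 0: DD
Step 1: BAYBAY
Step 2: BAGZBBAGZB
Step 3: BAFZAZBBAFZAZB
Step 4: BAEBZAZBBAEBZAZB
Step 5: BAZBZBZAZBBAZBZBZAZB
Step 6: BAZBZBZAZBBAZBZBZAZB  (unchanged — fixed point at step 5)

Answer: 5
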